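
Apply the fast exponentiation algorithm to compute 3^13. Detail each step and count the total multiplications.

Computing 3^13 by squaring (build up from 3^1; each line after the first costs one multiplication):

3^1 = 3
3^2 = (3^1)^2 = 3^2 = 9
3^3 = 3 * 3^2 = 3 * 9 = 27
3^6 = (3^3)^2 = 27^2 = 729
3^12 = (3^6)^2 = 729^2 = 531441
3^13 = 3 * 3^12 = 3 * 531441 = 1594323

Result: 1594323
Multiplications needed: 5 (5 lines after 3^1)

3^13 = 1594323. Using exponentiation by squaring, this requires 5 multiplications. The key idea: if the exponent is even, square the half-power; if odd, multiply by the base once.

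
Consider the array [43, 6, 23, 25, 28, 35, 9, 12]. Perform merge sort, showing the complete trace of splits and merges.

Merge sort trace:

Split: [43, 6, 23, 25, 28, 35, 9, 12] -> [43, 6, 23, 25] and [28, 35, 9, 12]
  Split: [43, 6, 23, 25] -> [43, 6] and [23, 25]
    Split: [43, 6] -> [43] and [6]
    Merge: [43] + [6] -> [6, 43]
    Split: [23, 25] -> [23] and [25]
    Merge: [23] + [25] -> [23, 25]
  Merge: [6, 43] + [23, 25] -> [6, 23, 25, 43]
  Split: [28, 35, 9, 12] -> [28, 35] and [9, 12]
    Split: [28, 35] -> [28] and [35]
    Merge: [28] + [35] -> [28, 35]
    Split: [9, 12] -> [9] and [12]
    Merge: [9] + [12] -> [9, 12]
  Merge: [28, 35] + [9, 12] -> [9, 12, 28, 35]
Merge: [6, 23, 25, 43] + [9, 12, 28, 35] -> [6, 9, 12, 23, 25, 28, 35, 43]

Final sorted array: [6, 9, 12, 23, 25, 28, 35, 43]

The merge sort proceeds by recursively splitting the array and merging sorted halves.
After all merges, the sorted array is [6, 9, 12, 23, 25, 28, 35, 43].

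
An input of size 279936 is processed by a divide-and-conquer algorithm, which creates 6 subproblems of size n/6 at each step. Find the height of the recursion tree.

For divide and conquer with division factor 6:

Problem sizes at each level:
Level 0: 279936
Level 1: 46656
Level 2: 7776
Level 3: 1296
Level 4: 216
Level 5: 36
Level 6: 6
Level 7: 1

The root is level 0 and the size-1 base case is level 7 (the tree spans levels 0 through 7, i.e. 8 levels counting the root), so the depth is the number of divisions: log_6(279936) = 7

The recursion tree depth is log_6(279936) = 7. At each level, the problem size is divided by 6, so it takes 7 divisions to reduce to a base case of size 1. The algorithm makes 6 recursive calls at each level.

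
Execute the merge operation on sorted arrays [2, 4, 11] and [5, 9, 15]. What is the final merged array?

Merging process:

Compare 2 vs 5: take 2 from left. Merged: [2]
Compare 4 vs 5: take 4 from left. Merged: [2, 4]
Compare 11 vs 5: take 5 from right. Merged: [2, 4, 5]
Compare 11 vs 9: take 9 from right. Merged: [2, 4, 5, 9]
Compare 11 vs 15: take 11 from left. Merged: [2, 4, 5, 9, 11]
Append remaining from right: [15]. Merged: [2, 4, 5, 9, 11, 15]

Final merged array: [2, 4, 5, 9, 11, 15]
Total comparisons: 5

The merged array is [2, 4, 5, 9, 11, 15], requiring 5 comparisons. The merge step runs in O(n) time where n is the total number of elements.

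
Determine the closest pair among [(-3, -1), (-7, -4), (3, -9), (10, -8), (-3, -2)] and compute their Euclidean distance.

Computing all pairwise distances among 5 points:

d((-3, -1), (-7, -4)) = 5.0
d((-3, -1), (3, -9)) = 10.0
d((-3, -1), (10, -8)) = 14.7648
d((-3, -1), (-3, -2)) = 1.0 <-- minimum
d((-7, -4), (3, -9)) = 11.1803
d((-7, -4), (10, -8)) = 17.4642
d((-7, -4), (-3, -2)) = 4.4721
d((3, -9), (10, -8)) = 7.0711
d((3, -9), (-3, -2)) = 9.2195
d((10, -8), (-3, -2)) = 14.3178

Closest pair: (-3, -1) and (-3, -2) with distance 1.0

The closest pair is (-3, -1) and (-3, -2) with Euclidean distance 1.0. For 5 points, brute-force pairwise comparison is shown above. For large n, the divide-and-conquer algorithm (sort by x, recurse on halves, check the dividing strip) achieves O(n log n).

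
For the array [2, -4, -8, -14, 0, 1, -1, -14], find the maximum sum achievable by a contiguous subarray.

Using Kadane's algorithm on [2, -4, -8, -14, 0, 1, -1, -14]:

Scanning through the array:
Position 1 (value -4): max_ending_here = -2, max_so_far = 2
Position 2 (value -8): max_ending_here = -8, max_so_far = 2
Position 3 (value -14): max_ending_here = -14, max_so_far = 2
Position 4 (value 0): max_ending_here = 0, max_so_far = 2
Position 5 (value 1): max_ending_here = 1, max_so_far = 2
Position 6 (value -1): max_ending_here = 0, max_so_far = 2
Position 7 (value -14): max_ending_here = -14, max_so_far = 2

Maximum subarray: [2]
Maximum sum: 2

The maximum subarray is [2] with sum 2. This subarray runs from index 0 to index 0.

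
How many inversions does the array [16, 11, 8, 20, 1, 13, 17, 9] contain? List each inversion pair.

Finding inversions in [16, 11, 8, 20, 1, 13, 17, 9]:

(0, 1): arr[0]=16 > arr[1]=11
(0, 2): arr[0]=16 > arr[2]=8
(0, 4): arr[0]=16 > arr[4]=1
(0, 5): arr[0]=16 > arr[5]=13
(0, 7): arr[0]=16 > arr[7]=9
(1, 2): arr[1]=11 > arr[2]=8
(1, 4): arr[1]=11 > arr[4]=1
(1, 7): arr[1]=11 > arr[7]=9
(2, 4): arr[2]=8 > arr[4]=1
(3, 4): arr[3]=20 > arr[4]=1
(3, 5): arr[3]=20 > arr[5]=13
(3, 6): arr[3]=20 > arr[6]=17
(3, 7): arr[3]=20 > arr[7]=9
(5, 7): arr[5]=13 > arr[7]=9
(6, 7): arr[6]=17 > arr[7]=9

Total inversions: 15

The array has 15 inversion(s): (0,1), (0,2), (0,4), (0,5), (0,7), (1,2), (1,4), (1,7), (2,4), (3,4), (3,5), (3,6), (3,7), (5,7), (6,7). Each pair (i,j) satisfies i < j and arr[i] > arr[j].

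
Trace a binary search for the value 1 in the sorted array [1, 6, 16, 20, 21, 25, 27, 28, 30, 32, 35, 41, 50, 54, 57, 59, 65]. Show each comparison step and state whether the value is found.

Binary search for 1 in [1, 6, 16, 20, 21, 25, 27, 28, 30, 32, 35, 41, 50, 54, 57, 59, 65]:

lo=0, hi=16, mid=8, arr[mid]=30 -> 30 > 1, search left half
lo=0, hi=7, mid=3, arr[mid]=20 -> 20 > 1, search left half
lo=0, hi=2, mid=1, arr[mid]=6 -> 6 > 1, search left half
lo=0, hi=0, mid=0, arr[mid]=1 -> Found target at index 0!

Binary search finds 1 at index 0 after 4 comparisons. The search repeatedly halves the search space by comparing with the middle element.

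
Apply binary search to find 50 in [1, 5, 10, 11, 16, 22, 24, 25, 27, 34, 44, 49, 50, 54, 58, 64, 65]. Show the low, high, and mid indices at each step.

Binary search for 50 in [1, 5, 10, 11, 16, 22, 24, 25, 27, 34, 44, 49, 50, 54, 58, 64, 65]:

lo=0, hi=16, mid=8, arr[mid]=27 -> 27 < 50, search right half
lo=9, hi=16, mid=12, arr[mid]=50 -> Found target at index 12!

Binary search finds 50 at index 12 after 2 comparisons. The search repeatedly halves the search space by comparing with the middle element.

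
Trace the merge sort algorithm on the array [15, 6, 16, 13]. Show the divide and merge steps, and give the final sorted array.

Merge sort trace:

Split: [15, 6, 16, 13] -> [15, 6] and [16, 13]
  Split: [15, 6] -> [15] and [6]
  Merge: [15] + [6] -> [6, 15]
  Split: [16, 13] -> [16] and [13]
  Merge: [16] + [13] -> [13, 16]
Merge: [6, 15] + [13, 16] -> [6, 13, 15, 16]

Final sorted array: [6, 13, 15, 16]

The merge sort proceeds by recursively splitting the array and merging sorted halves.
After all merges, the sorted array is [6, 13, 15, 16].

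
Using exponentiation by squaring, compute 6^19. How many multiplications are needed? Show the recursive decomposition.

Computing 6^19 by squaring (build up from 6^1; each line after the first costs one multiplication):

6^1 = 6
6^2 = (6^1)^2 = 6^2 = 36
6^4 = (6^2)^2 = 36^2 = 1296
6^8 = (6^4)^2 = 1296^2 = 1679616
6^9 = 6 * 6^8 = 6 * 1679616 = 10077696
6^18 = (6^9)^2 = 10077696^2 = 101559956668416
6^19 = 6 * 6^18 = 6 * 101559956668416 = 609359740010496

Result: 609359740010496
Multiplications needed: 6 (6 lines after 6^1)

6^19 = 609359740010496. Using exponentiation by squaring, this requires 6 multiplications. The key idea: if the exponent is even, square the half-power; if odd, multiply by the base once.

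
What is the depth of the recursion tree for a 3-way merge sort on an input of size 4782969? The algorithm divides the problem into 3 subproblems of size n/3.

For divide and conquer with division factor 3:

Problem sizes at each level:
Level 0: 4782969
Level 1: 1594323
Level 2: 531441
Level 3: 177147
Level 4: 59049
Level 5: 19683
Level 6: 6561
Level 7: 2187
Level 8: 729
Level 9: 243
Level 10: 81
Level 11: 27
Level 12: 9
Level 13: 3
Level 14: 1

The root is level 0 and the size-1 base case is level 14 (the tree spans levels 0 through 14, i.e. 15 levels counting the root), so the depth is the number of divisions: log_3(4782969) = 14

The recursion tree depth is log_3(4782969) = 14. At each level, the problem size is divided by 3, so it takes 14 divisions to reduce to a base case of size 1. The algorithm makes 3 recursive calls at each level.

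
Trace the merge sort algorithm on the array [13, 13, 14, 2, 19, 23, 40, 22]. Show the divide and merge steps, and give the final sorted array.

Merge sort trace:

Split: [13, 13, 14, 2, 19, 23, 40, 22] -> [13, 13, 14, 2] and [19, 23, 40, 22]
  Split: [13, 13, 14, 2] -> [13, 13] and [14, 2]
    Split: [13, 13] -> [13] and [13]
    Merge: [13] + [13] -> [13, 13]
    Split: [14, 2] -> [14] and [2]
    Merge: [14] + [2] -> [2, 14]
  Merge: [13, 13] + [2, 14] -> [2, 13, 13, 14]
  Split: [19, 23, 40, 22] -> [19, 23] and [40, 22]
    Split: [19, 23] -> [19] and [23]
    Merge: [19] + [23] -> [19, 23]
    Split: [40, 22] -> [40] and [22]
    Merge: [40] + [22] -> [22, 40]
  Merge: [19, 23] + [22, 40] -> [19, 22, 23, 40]
Merge: [2, 13, 13, 14] + [19, 22, 23, 40] -> [2, 13, 13, 14, 19, 22, 23, 40]

Final sorted array: [2, 13, 13, 14, 19, 22, 23, 40]

The merge sort proceeds by recursively splitting the array and merging sorted halves.
After all merges, the sorted array is [2, 13, 13, 14, 19, 22, 23, 40].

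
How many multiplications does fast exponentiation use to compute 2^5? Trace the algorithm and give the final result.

Computing 2^5 by squaring (build up from 2^1; each line after the first costs one multiplication):

2^1 = 2
2^2 = (2^1)^2 = 2^2 = 4
2^4 = (2^2)^2 = 4^2 = 16
2^5 = 2 * 2^4 = 2 * 16 = 32

Result: 32
Multiplications needed: 3 (3 lines after 2^1)

2^5 = 32. Using exponentiation by squaring, this requires 3 multiplications. The key idea: if the exponent is even, square the half-power; if odd, multiply by the base once.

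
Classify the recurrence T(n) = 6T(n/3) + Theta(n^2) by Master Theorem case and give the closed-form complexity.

Master Theorem for T(n) = 6T(n/3) + O(n^2):

a = 6, b = 3, c = 2
log_b(a) = log_3(6) = 1.6309

Case 3: c = 2 > log_3(6) = 1.6309
T(n) = O(n^2) = O(n^2)

For T(n) = 6T(n/3) + O(n^2): log_3(6) = 1.6309. This is Case 3 of the Master Theorem (c > log_b(a), work dominated by root), giving O(n^2).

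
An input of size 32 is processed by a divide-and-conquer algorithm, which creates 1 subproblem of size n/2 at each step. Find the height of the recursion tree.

For divide and conquer with division factor 2:

Problem sizes at each level:
Level 0: 32
Level 1: 16
Level 2: 8
Level 3: 4
Level 4: 2
Level 5: 1

The root is level 0 and the size-1 base case is level 5 (the tree spans levels 0 through 5, i.e. 6 levels counting the root), so the depth is the number of divisions: log_2(32) = 5

The recursion tree depth is log_2(32) = 5. At each level, the problem size is divided by 2, so it takes 5 divisions to reduce to a base case of size 1. The algorithm makes 1 recursive call at each level.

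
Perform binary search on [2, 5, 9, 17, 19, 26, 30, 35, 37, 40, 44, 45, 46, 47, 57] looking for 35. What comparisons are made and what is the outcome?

Binary search for 35 in [2, 5, 9, 17, 19, 26, 30, 35, 37, 40, 44, 45, 46, 47, 57]:

lo=0, hi=14, mid=7, arr[mid]=35 -> Found target at index 7!

Binary search finds 35 at index 7 after 1 comparisons. The search repeatedly halves the search space by comparing with the middle element.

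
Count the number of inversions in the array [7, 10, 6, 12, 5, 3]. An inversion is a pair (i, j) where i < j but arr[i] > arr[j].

Finding inversions in [7, 10, 6, 12, 5, 3]:

(0, 2): arr[0]=7 > arr[2]=6
(0, 4): arr[0]=7 > arr[4]=5
(0, 5): arr[0]=7 > arr[5]=3
(1, 2): arr[1]=10 > arr[2]=6
(1, 4): arr[1]=10 > arr[4]=5
(1, 5): arr[1]=10 > arr[5]=3
(2, 4): arr[2]=6 > arr[4]=5
(2, 5): arr[2]=6 > arr[5]=3
(3, 4): arr[3]=12 > arr[4]=5
(3, 5): arr[3]=12 > arr[5]=3
(4, 5): arr[4]=5 > arr[5]=3

Total inversions: 11

The array has 11 inversion(s): (0,2), (0,4), (0,5), (1,2), (1,4), (1,5), (2,4), (2,5), (3,4), (3,5), (4,5). Each pair (i,j) satisfies i < j and arr[i] > arr[j].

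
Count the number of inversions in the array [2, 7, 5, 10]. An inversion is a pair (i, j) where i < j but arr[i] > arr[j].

Finding inversions in [2, 7, 5, 10]:

(1, 2): arr[1]=7 > arr[2]=5

Total inversions: 1

The array has 1 inversion(s): (1,2). Each pair (i,j) satisfies i < j and arr[i] > arr[j].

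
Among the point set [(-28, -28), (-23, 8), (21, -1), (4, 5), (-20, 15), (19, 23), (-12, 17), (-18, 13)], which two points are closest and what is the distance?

Computing all pairwise distances among 8 points:

d((-28, -28), (-23, 8)) = 36.3456
d((-28, -28), (21, -1)) = 55.9464
d((-28, -28), (4, 5)) = 45.9674
d((-28, -28), (-20, 15)) = 43.7379
d((-28, -28), (19, 23)) = 69.3542
d((-28, -28), (-12, 17)) = 47.7598
d((-28, -28), (-18, 13)) = 42.2019
d((-23, 8), (21, -1)) = 44.911
d((-23, 8), (4, 5)) = 27.1662
d((-23, 8), (-20, 15)) = 7.6158
d((-23, 8), (19, 23)) = 44.5982
d((-23, 8), (-12, 17)) = 14.2127
d((-23, 8), (-18, 13)) = 7.0711
d((21, -1), (4, 5)) = 18.0278
d((21, -1), (-20, 15)) = 44.0114
d((21, -1), (19, 23)) = 24.0832
d((21, -1), (-12, 17)) = 37.5899
d((21, -1), (-18, 13)) = 41.4367
d((4, 5), (-20, 15)) = 26.0
d((4, 5), (19, 23)) = 23.4307
d((4, 5), (-12, 17)) = 20.0
d((4, 5), (-18, 13)) = 23.4094
d((-20, 15), (19, 23)) = 39.8121
d((-20, 15), (-12, 17)) = 8.2462
d((-20, 15), (-18, 13)) = 2.8284 <-- minimum
d((19, 23), (-12, 17)) = 31.5753
d((19, 23), (-18, 13)) = 38.3275
d((-12, 17), (-18, 13)) = 7.2111

Closest pair: (-20, 15) and (-18, 13) with distance 2.8284

The closest pair is (-20, 15) and (-18, 13) with Euclidean distance 2.8284. For 8 points, brute-force pairwise comparison is shown above. For large n, the divide-and-conquer algorithm (sort by x, recurse on halves, check the dividing strip) achieves O(n log n).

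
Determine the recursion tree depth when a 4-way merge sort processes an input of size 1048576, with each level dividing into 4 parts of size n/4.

For divide and conquer with division factor 4:

Problem sizes at each level:
Level 0: 1048576
Level 1: 262144
Level 2: 65536
Level 3: 16384
Level 4: 4096
Level 5: 1024
Level 6: 256
Level 7: 64
Level 8: 16
Level 9: 4
Level 10: 1

The root is level 0 and the size-1 base case is level 10 (the tree spans levels 0 through 10, i.e. 11 levels counting the root), so the depth is the number of divisions: log_4(1048576) = 10

The recursion tree depth is log_4(1048576) = 10. At each level, the problem size is divided by 4, so it takes 10 divisions to reduce to a base case of size 1. The algorithm makes 4 recursive calls at each level.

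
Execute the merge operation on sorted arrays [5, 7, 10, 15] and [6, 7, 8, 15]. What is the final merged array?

Merging process:

Compare 5 vs 6: take 5 from left. Merged: [5]
Compare 7 vs 6: take 6 from right. Merged: [5, 6]
Compare 7 vs 7: take 7 from left. Merged: [5, 6, 7]
Compare 10 vs 7: take 7 from right. Merged: [5, 6, 7, 7]
Compare 10 vs 8: take 8 from right. Merged: [5, 6, 7, 7, 8]
Compare 10 vs 15: take 10 from left. Merged: [5, 6, 7, 7, 8, 10]
Compare 15 vs 15: take 15 from left. Merged: [5, 6, 7, 7, 8, 10, 15]
Append remaining from right: [15]. Merged: [5, 6, 7, 7, 8, 10, 15, 15]

Final merged array: [5, 6, 7, 7, 8, 10, 15, 15]
Total comparisons: 7

The merged array is [5, 6, 7, 7, 8, 10, 15, 15], requiring 7 comparisons. The merge step runs in O(n) time where n is the total number of elements.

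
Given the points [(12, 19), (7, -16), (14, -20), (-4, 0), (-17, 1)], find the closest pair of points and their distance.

Computing all pairwise distances among 5 points:

d((12, 19), (7, -16)) = 35.3553
d((12, 19), (14, -20)) = 39.0512
d((12, 19), (-4, 0)) = 24.8395
d((12, 19), (-17, 1)) = 34.1321
d((7, -16), (14, -20)) = 8.0623 <-- minimum
d((7, -16), (-4, 0)) = 19.4165
d((7, -16), (-17, 1)) = 29.4109
d((14, -20), (-4, 0)) = 26.9072
d((14, -20), (-17, 1)) = 37.4433
d((-4, 0), (-17, 1)) = 13.0384

Closest pair: (7, -16) and (14, -20) with distance 8.0623

The closest pair is (7, -16) and (14, -20) with Euclidean distance 8.0623. For 5 points, brute-force pairwise comparison is shown above. For large n, the divide-and-conquer algorithm (sort by x, recurse on halves, check the dividing strip) achieves O(n log n).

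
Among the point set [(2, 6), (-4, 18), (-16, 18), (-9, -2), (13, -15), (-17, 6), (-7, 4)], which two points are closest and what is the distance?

Computing all pairwise distances among 7 points:

d((2, 6), (-4, 18)) = 13.4164
d((2, 6), (-16, 18)) = 21.6333
d((2, 6), (-9, -2)) = 13.6015
d((2, 6), (13, -15)) = 23.7065
d((2, 6), (-17, 6)) = 19.0
d((2, 6), (-7, 4)) = 9.2195
d((-4, 18), (-16, 18)) = 12.0
d((-4, 18), (-9, -2)) = 20.6155
d((-4, 18), (13, -15)) = 37.1214
d((-4, 18), (-17, 6)) = 17.6918
d((-4, 18), (-7, 4)) = 14.3178
d((-16, 18), (-9, -2)) = 21.1896
d((-16, 18), (13, -15)) = 43.9318
d((-16, 18), (-17, 6)) = 12.0416
d((-16, 18), (-7, 4)) = 16.6433
d((-9, -2), (13, -15)) = 25.5539
d((-9, -2), (-17, 6)) = 11.3137
d((-9, -2), (-7, 4)) = 6.3246 <-- minimum
d((13, -15), (-17, 6)) = 36.6197
d((13, -15), (-7, 4)) = 27.5862
d((-17, 6), (-7, 4)) = 10.198

Closest pair: (-9, -2) and (-7, 4) with distance 6.3246

The closest pair is (-9, -2) and (-7, 4) with Euclidean distance 6.3246. For 7 points, brute-force pairwise comparison is shown above. For large n, the divide-and-conquer algorithm (sort by x, recurse on halves, check the dividing strip) achieves O(n log n).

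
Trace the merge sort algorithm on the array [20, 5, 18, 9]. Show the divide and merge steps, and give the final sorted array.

Merge sort trace:

Split: [20, 5, 18, 9] -> [20, 5] and [18, 9]
  Split: [20, 5] -> [20] and [5]
  Merge: [20] + [5] -> [5, 20]
  Split: [18, 9] -> [18] and [9]
  Merge: [18] + [9] -> [9, 18]
Merge: [5, 20] + [9, 18] -> [5, 9, 18, 20]

Final sorted array: [5, 9, 18, 20]

The merge sort proceeds by recursively splitting the array and merging sorted halves.
After all merges, the sorted array is [5, 9, 18, 20].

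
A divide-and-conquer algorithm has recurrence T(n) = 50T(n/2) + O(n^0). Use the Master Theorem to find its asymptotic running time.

Master Theorem for T(n) = 50T(n/2) + O(n^0):

a = 50, b = 2, c = 0
log_b(a) = log_2(50) = 5.6439

Case 1: c = 0 < log_2(50) = 5.6439
T(n) = O(n^(log_2 50))

For T(n) = 50T(n/2) + O(n^0): log_2(50) = 5.6439. This is Case 1 of the Master Theorem (c < log_b(a), work dominated by leaves), giving O(n^(log_2 50)).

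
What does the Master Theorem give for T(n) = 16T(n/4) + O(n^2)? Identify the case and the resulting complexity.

Master Theorem for T(n) = 16T(n/4) + O(n^2):

a = 16, b = 4, c = 2
log_b(a) = log_4(16) = 2.0000

Case 2: c = 2 = log_4(16) = 2.0000
T(n) = O(n^2 log n) = O(n^2 log n)

For T(n) = 16T(n/4) + O(n^2): log_4(16) = 2.0000. This is Case 2 of the Master Theorem (c = log_b(a), equal work at all levels), giving O(n^2 log n).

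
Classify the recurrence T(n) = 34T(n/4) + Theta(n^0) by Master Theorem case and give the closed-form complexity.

Master Theorem for T(n) = 34T(n/4) + O(n^0):

a = 34, b = 4, c = 0
log_b(a) = log_4(34) = 2.5437

Case 1: c = 0 < log_4(34) = 2.5437
T(n) = O(n^(log_4 34))

For T(n) = 34T(n/4) + O(n^0): log_4(34) = 2.5437. This is Case 1 of the Master Theorem (c < log_b(a), work dominated by leaves), giving O(n^(log_4 34)).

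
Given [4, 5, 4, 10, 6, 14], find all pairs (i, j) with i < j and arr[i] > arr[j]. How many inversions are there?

Finding inversions in [4, 5, 4, 10, 6, 14]:

(1, 2): arr[1]=5 > arr[2]=4
(3, 4): arr[3]=10 > arr[4]=6

Total inversions: 2

The array has 2 inversion(s): (1,2), (3,4). Each pair (i,j) satisfies i < j and arr[i] > arr[j].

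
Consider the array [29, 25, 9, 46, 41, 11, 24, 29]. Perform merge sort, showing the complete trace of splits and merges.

Merge sort trace:

Split: [29, 25, 9, 46, 41, 11, 24, 29] -> [29, 25, 9, 46] and [41, 11, 24, 29]
  Split: [29, 25, 9, 46] -> [29, 25] and [9, 46]
    Split: [29, 25] -> [29] and [25]
    Merge: [29] + [25] -> [25, 29]
    Split: [9, 46] -> [9] and [46]
    Merge: [9] + [46] -> [9, 46]
  Merge: [25, 29] + [9, 46] -> [9, 25, 29, 46]
  Split: [41, 11, 24, 29] -> [41, 11] and [24, 29]
    Split: [41, 11] -> [41] and [11]
    Merge: [41] + [11] -> [11, 41]
    Split: [24, 29] -> [24] and [29]
    Merge: [24] + [29] -> [24, 29]
  Merge: [11, 41] + [24, 29] -> [11, 24, 29, 41]
Merge: [9, 25, 29, 46] + [11, 24, 29, 41] -> [9, 11, 24, 25, 29, 29, 41, 46]

Final sorted array: [9, 11, 24, 25, 29, 29, 41, 46]

The merge sort proceeds by recursively splitting the array and merging sorted halves.
After all merges, the sorted array is [9, 11, 24, 25, 29, 29, 41, 46].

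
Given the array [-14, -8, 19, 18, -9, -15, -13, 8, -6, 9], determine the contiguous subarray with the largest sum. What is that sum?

Using Kadane's algorithm on [-14, -8, 19, 18, -9, -15, -13, 8, -6, 9]:

Scanning through the array:
Position 1 (value -8): max_ending_here = -8, max_so_far = -8
Position 2 (value 19): max_ending_here = 19, max_so_far = 19
Position 3 (value 18): max_ending_here = 37, max_so_far = 37
Position 4 (value -9): max_ending_here = 28, max_so_far = 37
Position 5 (value -15): max_ending_here = 13, max_so_far = 37
Position 6 (value -13): max_ending_here = 0, max_so_far = 37
Position 7 (value 8): max_ending_here = 8, max_so_far = 37
Position 8 (value -6): max_ending_here = 2, max_so_far = 37
Position 9 (value 9): max_ending_here = 11, max_so_far = 37

Maximum subarray: [19, 18]
Maximum sum: 37

The maximum subarray is [19, 18] with sum 37. This subarray runs from index 2 to index 3.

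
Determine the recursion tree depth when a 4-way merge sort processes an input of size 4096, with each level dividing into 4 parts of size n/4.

For divide and conquer with division factor 4:

Problem sizes at each level:
Level 0: 4096
Level 1: 1024
Level 2: 256
Level 3: 64
Level 4: 16
Level 5: 4
Level 6: 1

The root is level 0 and the size-1 base case is level 6 (the tree spans levels 0 through 6, i.e. 7 levels counting the root), so the depth is the number of divisions: log_4(4096) = 6

The recursion tree depth is log_4(4096) = 6. At each level, the problem size is divided by 4, so it takes 6 divisions to reduce to a base case of size 1. The algorithm makes 4 recursive calls at each level.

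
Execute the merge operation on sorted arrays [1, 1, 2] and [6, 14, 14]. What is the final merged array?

Merging process:

Compare 1 vs 6: take 1 from left. Merged: [1]
Compare 1 vs 6: take 1 from left. Merged: [1, 1]
Compare 2 vs 6: take 2 from left. Merged: [1, 1, 2]
Append remaining from right: [6, 14, 14]. Merged: [1, 1, 2, 6, 14, 14]

Final merged array: [1, 1, 2, 6, 14, 14]
Total comparisons: 3

The merged array is [1, 1, 2, 6, 14, 14], requiring 3 comparisons. The merge step runs in O(n) time where n is the total number of elements.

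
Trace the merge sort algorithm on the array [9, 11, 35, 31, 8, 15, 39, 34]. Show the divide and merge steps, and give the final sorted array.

Merge sort trace:

Split: [9, 11, 35, 31, 8, 15, 39, 34] -> [9, 11, 35, 31] and [8, 15, 39, 34]
  Split: [9, 11, 35, 31] -> [9, 11] and [35, 31]
    Split: [9, 11] -> [9] and [11]
    Merge: [9] + [11] -> [9, 11]
    Split: [35, 31] -> [35] and [31]
    Merge: [35] + [31] -> [31, 35]
  Merge: [9, 11] + [31, 35] -> [9, 11, 31, 35]
  Split: [8, 15, 39, 34] -> [8, 15] and [39, 34]
    Split: [8, 15] -> [8] and [15]
    Merge: [8] + [15] -> [8, 15]
    Split: [39, 34] -> [39] and [34]
    Merge: [39] + [34] -> [34, 39]
  Merge: [8, 15] + [34, 39] -> [8, 15, 34, 39]
Merge: [9, 11, 31, 35] + [8, 15, 34, 39] -> [8, 9, 11, 15, 31, 34, 35, 39]

Final sorted array: [8, 9, 11, 15, 31, 34, 35, 39]

The merge sort proceeds by recursively splitting the array and merging sorted halves.
After all merges, the sorted array is [8, 9, 11, 15, 31, 34, 35, 39].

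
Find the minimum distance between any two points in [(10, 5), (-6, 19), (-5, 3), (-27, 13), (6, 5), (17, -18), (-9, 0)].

Computing all pairwise distances among 7 points:

d((10, 5), (-6, 19)) = 21.2603
d((10, 5), (-5, 3)) = 15.1327
d((10, 5), (-27, 13)) = 37.855
d((10, 5), (6, 5)) = 4.0 <-- minimum
d((10, 5), (17, -18)) = 24.0416
d((10, 5), (-9, 0)) = 19.6469
d((-6, 19), (-5, 3)) = 16.0312
d((-6, 19), (-27, 13)) = 21.8403
d((-6, 19), (6, 5)) = 18.4391
d((-6, 19), (17, -18)) = 43.566
d((-6, 19), (-9, 0)) = 19.2354
d((-5, 3), (-27, 13)) = 24.1661
d((-5, 3), (6, 5)) = 11.1803
d((-5, 3), (17, -18)) = 30.4138
d((-5, 3), (-9, 0)) = 5.0
d((-27, 13), (6, 5)) = 33.9559
d((-27, 13), (17, -18)) = 53.8238
d((-27, 13), (-9, 0)) = 22.2036
d((6, 5), (17, -18)) = 25.4951
d((6, 5), (-9, 0)) = 15.8114
d((17, -18), (-9, 0)) = 31.6228

Closest pair: (10, 5) and (6, 5) with distance 4.0

The closest pair is (10, 5) and (6, 5) with Euclidean distance 4.0. For 7 points, brute-force pairwise comparison is shown above. For large n, the divide-and-conquer algorithm (sort by x, recurse on halves, check the dividing strip) achieves O(n log n).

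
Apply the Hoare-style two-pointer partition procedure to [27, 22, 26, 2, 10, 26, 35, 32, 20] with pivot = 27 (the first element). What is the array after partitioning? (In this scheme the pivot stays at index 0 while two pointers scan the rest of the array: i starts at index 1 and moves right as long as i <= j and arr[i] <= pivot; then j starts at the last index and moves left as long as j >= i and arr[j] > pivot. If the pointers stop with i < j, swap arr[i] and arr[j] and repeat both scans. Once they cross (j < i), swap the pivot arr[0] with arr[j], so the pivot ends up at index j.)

Hoare-style two-pointer partition with pivot = 27:

Initial array: [27, 22, 26, 2, 10, 26, 35, 32, 20]

Pointers start at i = 1, j = 8.
i stops at index 6 (arr[6]=35 > 27), j stops at index 8 (arr[8]=20 <= 27): swap arr[6] and arr[8], array becomes [27, 22, 26, 2, 10, 26, 20, 32, 35]
i ends at 7, j ends at 6: the pointers have crossed (j < i), so scanning stops.

Swap pivot arr[0] with arr[6] to place pivot at position 6: [20, 22, 26, 2, 10, 26, 27, 32, 35]
Pivot position: 6

After partitioning with pivot 27, the array becomes [20, 22, 26, 2, 10, 26, 27, 32, 35]. The pivot is placed at index 6. All elements to the left of the pivot are <= 27, and all elements to the right are > 27.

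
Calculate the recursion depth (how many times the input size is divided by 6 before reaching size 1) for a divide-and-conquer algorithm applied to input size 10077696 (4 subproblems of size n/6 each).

For divide and conquer with division factor 6:

Problem sizes at each level:
Level 0: 10077696
Level 1: 1679616
Level 2: 279936
Level 3: 46656
Level 4: 7776
Level 5: 1296
Level 6: 216
Level 7: 36
Level 8: 6
Level 9: 1

The root is level 0 and the size-1 base case is level 9 (the tree spans levels 0 through 9, i.e. 10 levels counting the root), so the depth is the number of divisions: log_6(10077696) = 9

The recursion tree depth is log_6(10077696) = 9. At each level, the problem size is divided by 6, so it takes 9 divisions to reduce to a base case of size 1. The algorithm makes 4 recursive calls at each level.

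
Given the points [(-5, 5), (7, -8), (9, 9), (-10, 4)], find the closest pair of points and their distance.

Computing all pairwise distances among 4 points:

d((-5, 5), (7, -8)) = 17.6918
d((-5, 5), (9, 9)) = 14.5602
d((-5, 5), (-10, 4)) = 5.099 <-- minimum
d((7, -8), (9, 9)) = 17.1172
d((7, -8), (-10, 4)) = 20.8087
d((9, 9), (-10, 4)) = 19.6469

Closest pair: (-5, 5) and (-10, 4) with distance 5.099

The closest pair is (-5, 5) and (-10, 4) with Euclidean distance 5.099. For 4 points, brute-force pairwise comparison is shown above. For large n, the divide-and-conquer algorithm (sort by x, recurse on halves, check the dividing strip) achieves O(n log n).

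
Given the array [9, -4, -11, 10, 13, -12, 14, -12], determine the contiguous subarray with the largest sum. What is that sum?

Using Kadane's algorithm on [9, -4, -11, 10, 13, -12, 14, -12]:

Scanning through the array:
Position 1 (value -4): max_ending_here = 5, max_so_far = 9
Position 2 (value -11): max_ending_here = -6, max_so_far = 9
Position 3 (value 10): max_ending_here = 10, max_so_far = 10
Position 4 (value 13): max_ending_here = 23, max_so_far = 23
Position 5 (value -12): max_ending_here = 11, max_so_far = 23
Position 6 (value 14): max_ending_here = 25, max_so_far = 25
Position 7 (value -12): max_ending_here = 13, max_so_far = 25

Maximum subarray: [10, 13, -12, 14]
Maximum sum: 25

The maximum subarray is [10, 13, -12, 14] with sum 25. This subarray runs from index 3 to index 6.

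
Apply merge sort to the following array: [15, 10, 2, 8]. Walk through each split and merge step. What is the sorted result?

Merge sort trace:

Split: [15, 10, 2, 8] -> [15, 10] and [2, 8]
  Split: [15, 10] -> [15] and [10]
  Merge: [15] + [10] -> [10, 15]
  Split: [2, 8] -> [2] and [8]
  Merge: [2] + [8] -> [2, 8]
Merge: [10, 15] + [2, 8] -> [2, 8, 10, 15]

Final sorted array: [2, 8, 10, 15]

The merge sort proceeds by recursively splitting the array and merging sorted halves.
After all merges, the sorted array is [2, 8, 10, 15].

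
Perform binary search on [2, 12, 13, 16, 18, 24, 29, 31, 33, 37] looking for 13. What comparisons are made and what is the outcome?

Binary search for 13 in [2, 12, 13, 16, 18, 24, 29, 31, 33, 37]:

lo=0, hi=9, mid=4, arr[mid]=18 -> 18 > 13, search left half
lo=0, hi=3, mid=1, arr[mid]=12 -> 12 < 13, search right half
lo=2, hi=3, mid=2, arr[mid]=13 -> Found target at index 2!

Binary search finds 13 at index 2 after 3 comparisons. The search repeatedly halves the search space by comparing with the middle element.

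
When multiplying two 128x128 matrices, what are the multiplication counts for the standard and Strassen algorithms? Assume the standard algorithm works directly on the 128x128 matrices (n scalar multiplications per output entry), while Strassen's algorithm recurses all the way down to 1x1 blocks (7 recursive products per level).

Matrix multiplication for 128x128 matrices:

Standard algorithm: 128^3 = 2097152 multiplications
Strassen's algorithm: 7^(log2(128)) = 7^7 = 823543 multiplications
Savings: 2097152 - 823543 = 1273609 multiplications

Standard: 2097152 multiplications (128^3). Strassen: 823543 multiplications (7^7). Strassen reduces 8 recursive multiplications to 7 at each level.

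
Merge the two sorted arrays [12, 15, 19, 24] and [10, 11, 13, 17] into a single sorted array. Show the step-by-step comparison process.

Merging process:

Compare 12 vs 10: take 10 from right. Merged: [10]
Compare 12 vs 11: take 11 from right. Merged: [10, 11]
Compare 12 vs 13: take 12 from left. Merged: [10, 11, 12]
Compare 15 vs 13: take 13 from right. Merged: [10, 11, 12, 13]
Compare 15 vs 17: take 15 from left. Merged: [10, 11, 12, 13, 15]
Compare 19 vs 17: take 17 from right. Merged: [10, 11, 12, 13, 15, 17]
Append remaining from left: [19, 24]. Merged: [10, 11, 12, 13, 15, 17, 19, 24]

Final merged array: [10, 11, 12, 13, 15, 17, 19, 24]
Total comparisons: 6

The merged array is [10, 11, 12, 13, 15, 17, 19, 24], requiring 6 comparisons. The merge step runs in O(n) time where n is the total number of elements.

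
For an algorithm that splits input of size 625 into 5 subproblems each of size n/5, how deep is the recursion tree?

For divide and conquer with division factor 5:

Problem sizes at each level:
Level 0: 625
Level 1: 125
Level 2: 25
Level 3: 5
Level 4: 1

The root is level 0 and the size-1 base case is level 4 (the tree spans levels 0 through 4, i.e. 5 levels counting the root), so the depth is the number of divisions: log_5(625) = 4

The recursion tree depth is log_5(625) = 4. At each level, the problem size is divided by 5, so it takes 4 divisions to reduce to a base case of size 1. The algorithm makes 5 recursive calls at each level.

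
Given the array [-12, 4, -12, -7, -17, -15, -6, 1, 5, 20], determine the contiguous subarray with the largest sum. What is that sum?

Using Kadane's algorithm on [-12, 4, -12, -7, -17, -15, -6, 1, 5, 20]:

Scanning through the array:
Position 1 (value 4): max_ending_here = 4, max_so_far = 4
Position 2 (value -12): max_ending_here = -8, max_so_far = 4
Position 3 (value -7): max_ending_here = -7, max_so_far = 4
Position 4 (value -17): max_ending_here = -17, max_so_far = 4
Position 5 (value -15): max_ending_here = -15, max_so_far = 4
Position 6 (value -6): max_ending_here = -6, max_so_far = 4
Position 7 (value 1): max_ending_here = 1, max_so_far = 4
Position 8 (value 5): max_ending_here = 6, max_so_far = 6
Position 9 (value 20): max_ending_here = 26, max_so_far = 26

Maximum subarray: [1, 5, 20]
Maximum sum: 26

The maximum subarray is [1, 5, 20] with sum 26. This subarray runs from index 7 to index 9.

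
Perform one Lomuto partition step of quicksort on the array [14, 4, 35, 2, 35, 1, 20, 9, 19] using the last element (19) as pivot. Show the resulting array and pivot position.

Lomuto partition with pivot = 19:

Initial array: [14, 4, 35, 2, 35, 1, 20, 9, 19]

arr[0]=14 <= 19: swap with position 0, array becomes [14, 4, 35, 2, 35, 1, 20, 9, 19]
arr[1]=4 <= 19: swap with position 1, array becomes [14, 4, 35, 2, 35, 1, 20, 9, 19]
arr[2]=35 > 19: no swap
arr[3]=2 <= 19: swap with position 2, array becomes [14, 4, 2, 35, 35, 1, 20, 9, 19]
arr[4]=35 > 19: no swap
arr[5]=1 <= 19: swap with position 3, array becomes [14, 4, 2, 1, 35, 35, 20, 9, 19]
arr[6]=20 > 19: no swap
arr[7]=9 <= 19: swap with position 4, array becomes [14, 4, 2, 1, 9, 35, 20, 35, 19]

Place pivot at position 5: [14, 4, 2, 1, 9, 19, 20, 35, 35]
Pivot position: 5

After partitioning with pivot 19, the array becomes [14, 4, 2, 1, 9, 19, 20, 35, 35]. The pivot is placed at index 5. All elements to the left of the pivot are <= 19, and all elements to the right are > 19.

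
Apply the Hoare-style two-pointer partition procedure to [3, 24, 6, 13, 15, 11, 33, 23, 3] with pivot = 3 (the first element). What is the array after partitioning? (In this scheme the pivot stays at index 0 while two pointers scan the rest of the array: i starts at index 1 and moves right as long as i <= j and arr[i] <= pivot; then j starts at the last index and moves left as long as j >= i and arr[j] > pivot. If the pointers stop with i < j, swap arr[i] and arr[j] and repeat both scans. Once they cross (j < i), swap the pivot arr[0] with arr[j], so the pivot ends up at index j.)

Hoare-style two-pointer partition with pivot = 3:

Initial array: [3, 24, 6, 13, 15, 11, 33, 23, 3]

Pointers start at i = 1, j = 8.
i stops at index 1 (arr[1]=24 > 3), j stops at index 8 (arr[8]=3 <= 3): swap arr[1] and arr[8], array becomes [3, 3, 6, 13, 15, 11, 33, 23, 24]
i ends at 2, j ends at 1: the pointers have crossed (j < i), so scanning stops.

Swap pivot arr[0] with arr[1] to place pivot at position 1: [3, 3, 6, 13, 15, 11, 33, 23, 24]
Pivot position: 1

After partitioning with pivot 3, the array becomes [3, 3, 6, 13, 15, 11, 33, 23, 24]. The pivot is placed at index 1. All elements to the left of the pivot are <= 3, and all elements to the right are > 3.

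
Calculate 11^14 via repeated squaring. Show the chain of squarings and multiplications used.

Computing 11^14 by squaring (build up from 11^1; each line after the first costs one multiplication):

11^1 = 11
11^2 = (11^1)^2 = 11^2 = 121
11^3 = 11 * 11^2 = 11 * 121 = 1331
11^6 = (11^3)^2 = 1331^2 = 1771561
11^7 = 11 * 11^6 = 11 * 1771561 = 19487171
11^14 = (11^7)^2 = 19487171^2 = 379749833583241

Result: 379749833583241
Multiplications needed: 5 (5 lines after 11^1)

11^14 = 379749833583241. Using exponentiation by squaring, this requires 5 multiplications. The key idea: if the exponent is even, square the half-power; if odd, multiply by the base once.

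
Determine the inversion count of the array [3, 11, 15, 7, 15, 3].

Finding inversions in [3, 11, 15, 7, 15, 3]:

(1, 3): arr[1]=11 > arr[3]=7
(1, 5): arr[1]=11 > arr[5]=3
(2, 3): arr[2]=15 > arr[3]=7
(2, 5): arr[2]=15 > arr[5]=3
(3, 5): arr[3]=7 > arr[5]=3
(4, 5): arr[4]=15 > arr[5]=3

Total inversions: 6

The array has 6 inversion(s): (1,3), (1,5), (2,3), (2,5), (3,5), (4,5). Each pair (i,j) satisfies i < j and arr[i] > arr[j].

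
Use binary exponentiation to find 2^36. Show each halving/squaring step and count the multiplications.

Computing 2^36 by squaring (build up from 2^1; each line after the first costs one multiplication):

2^1 = 2
2^2 = (2^1)^2 = 2^2 = 4
2^4 = (2^2)^2 = 4^2 = 16
2^8 = (2^4)^2 = 16^2 = 256
2^9 = 2 * 2^8 = 2 * 256 = 512
2^18 = (2^9)^2 = 512^2 = 262144
2^36 = (2^18)^2 = 262144^2 = 68719476736

Result: 68719476736
Multiplications needed: 6 (6 lines after 2^1)

2^36 = 68719476736. Using exponentiation by squaring, this requires 6 multiplications. The key idea: if the exponent is even, square the half-power; if odd, multiply by the base once.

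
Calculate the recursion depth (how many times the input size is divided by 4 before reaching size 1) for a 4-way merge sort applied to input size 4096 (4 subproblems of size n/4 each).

For divide and conquer with division factor 4:

Problem sizes at each level:
Level 0: 4096
Level 1: 1024
Level 2: 256
Level 3: 64
Level 4: 16
Level 5: 4
Level 6: 1

The root is level 0 and the size-1 base case is level 6 (the tree spans levels 0 through 6, i.e. 7 levels counting the root), so the depth is the number of divisions: log_4(4096) = 6

The recursion tree depth is log_4(4096) = 6. At each level, the problem size is divided by 4, so it takes 6 divisions to reduce to a base case of size 1. The algorithm makes 4 recursive calls at each level.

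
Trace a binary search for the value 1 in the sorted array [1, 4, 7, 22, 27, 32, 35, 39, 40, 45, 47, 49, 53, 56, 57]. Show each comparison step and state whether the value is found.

Binary search for 1 in [1, 4, 7, 22, 27, 32, 35, 39, 40, 45, 47, 49, 53, 56, 57]:

lo=0, hi=14, mid=7, arr[mid]=39 -> 39 > 1, search left half
lo=0, hi=6, mid=3, arr[mid]=22 -> 22 > 1, search left half
lo=0, hi=2, mid=1, arr[mid]=4 -> 4 > 1, search left half
lo=0, hi=0, mid=0, arr[mid]=1 -> Found target at index 0!

Binary search finds 1 at index 0 after 4 comparisons. The search repeatedly halves the search space by comparing with the middle element.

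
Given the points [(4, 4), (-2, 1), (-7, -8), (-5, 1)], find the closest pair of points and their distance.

Computing all pairwise distances among 4 points:

d((4, 4), (-2, 1)) = 6.7082
d((4, 4), (-7, -8)) = 16.2788
d((4, 4), (-5, 1)) = 9.4868
d((-2, 1), (-7, -8)) = 10.2956
d((-2, 1), (-5, 1)) = 3.0 <-- minimum
d((-7, -8), (-5, 1)) = 9.2195

Closest pair: (-2, 1) and (-5, 1) with distance 3.0

The closest pair is (-2, 1) and (-5, 1) with Euclidean distance 3.0. For 4 points, brute-force pairwise comparison is shown above. For large n, the divide-and-conquer algorithm (sort by x, recurse on halves, check the dividing strip) achieves O(n log n).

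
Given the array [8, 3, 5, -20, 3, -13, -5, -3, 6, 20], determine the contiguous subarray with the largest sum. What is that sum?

Using Kadane's algorithm on [8, 3, 5, -20, 3, -13, -5, -3, 6, 20]:

Scanning through the array:
Position 1 (value 3): max_ending_here = 11, max_so_far = 11
Position 2 (value 5): max_ending_here = 16, max_so_far = 16
Position 3 (value -20): max_ending_here = -4, max_so_far = 16
Position 4 (value 3): max_ending_here = 3, max_so_far = 16
Position 5 (value -13): max_ending_here = -10, max_so_far = 16
Position 6 (value -5): max_ending_here = -5, max_so_far = 16
Position 7 (value -3): max_ending_here = -3, max_so_far = 16
Position 8 (value 6): max_ending_here = 6, max_so_far = 16
Position 9 (value 20): max_ending_here = 26, max_so_far = 26

Maximum subarray: [6, 20]
Maximum sum: 26

The maximum subarray is [6, 20] with sum 26. This subarray runs from index 8 to index 9.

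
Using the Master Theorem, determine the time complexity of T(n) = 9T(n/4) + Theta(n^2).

Master Theorem for T(n) = 9T(n/4) + O(n^2):

a = 9, b = 4, c = 2
log_b(a) = log_4(9) = 1.5850

Case 3: c = 2 > log_4(9) = 1.5850
T(n) = O(n^2) = O(n^2)

For T(n) = 9T(n/4) + O(n^2): log_4(9) = 1.5850. This is Case 3 of the Master Theorem (c > log_b(a), work dominated by root), giving O(n^2).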